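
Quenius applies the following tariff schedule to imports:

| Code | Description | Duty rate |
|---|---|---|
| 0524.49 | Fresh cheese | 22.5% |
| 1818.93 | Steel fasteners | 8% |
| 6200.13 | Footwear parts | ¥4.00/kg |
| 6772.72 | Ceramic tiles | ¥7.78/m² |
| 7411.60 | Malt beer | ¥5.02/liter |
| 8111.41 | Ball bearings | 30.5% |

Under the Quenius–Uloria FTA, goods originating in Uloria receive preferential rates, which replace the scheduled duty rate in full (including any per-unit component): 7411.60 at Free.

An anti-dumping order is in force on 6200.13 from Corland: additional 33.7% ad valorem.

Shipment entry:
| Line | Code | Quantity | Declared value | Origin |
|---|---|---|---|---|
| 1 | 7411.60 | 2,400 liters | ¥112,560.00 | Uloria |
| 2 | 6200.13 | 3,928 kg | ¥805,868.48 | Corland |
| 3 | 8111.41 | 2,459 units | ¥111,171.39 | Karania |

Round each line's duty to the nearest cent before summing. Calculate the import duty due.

Line 1 (7411.60, Uloria, 2,400 liters, ¥112,560.00):
Base rate for 7411.60 is ¥5.02/liter.
Origin Uloria qualifies under the Quenius–Uloria agreement and 7411.60 is covered: preferential rate Free applies instead.
Duty = ¥112,560.00 × 0% = ¥0.00.
Line 2 (6200.13, Corland, 3,928 kg, ¥805,868.48):
Base rate for 6200.13 is ¥4.00/kg.
Additional duty on 6200.13 from Corland: +33.7% ad valorem. Applied ad valorem rate = 33.7%.
Duty = ¥805,868.48 × 33.7% + 3,928 × ¥4.00 = ¥287,289.68.
Line 3 (8111.41, Karania, 2,459 units, ¥111,171.39):
Base rate for 8111.41 is 30.5%.
Duty = ¥111,171.39 × 30.5% = ¥33,907.27.
Total = ¥0.00 + ¥287,289.68 + ¥33,907.27 = ¥321,196.95.

¥321,196.95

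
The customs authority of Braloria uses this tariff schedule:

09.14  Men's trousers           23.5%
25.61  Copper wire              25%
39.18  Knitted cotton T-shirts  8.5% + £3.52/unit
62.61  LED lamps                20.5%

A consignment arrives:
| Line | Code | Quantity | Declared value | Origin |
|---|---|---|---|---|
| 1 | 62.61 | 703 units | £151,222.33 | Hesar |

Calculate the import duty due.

Line 1 (62.61, Hesar, 703 units, £151,222.33):
Base rate for 62.61 is 20.5%.
Duty = £151,222.33 × 20.5% = £31,000.58.

£31,000.58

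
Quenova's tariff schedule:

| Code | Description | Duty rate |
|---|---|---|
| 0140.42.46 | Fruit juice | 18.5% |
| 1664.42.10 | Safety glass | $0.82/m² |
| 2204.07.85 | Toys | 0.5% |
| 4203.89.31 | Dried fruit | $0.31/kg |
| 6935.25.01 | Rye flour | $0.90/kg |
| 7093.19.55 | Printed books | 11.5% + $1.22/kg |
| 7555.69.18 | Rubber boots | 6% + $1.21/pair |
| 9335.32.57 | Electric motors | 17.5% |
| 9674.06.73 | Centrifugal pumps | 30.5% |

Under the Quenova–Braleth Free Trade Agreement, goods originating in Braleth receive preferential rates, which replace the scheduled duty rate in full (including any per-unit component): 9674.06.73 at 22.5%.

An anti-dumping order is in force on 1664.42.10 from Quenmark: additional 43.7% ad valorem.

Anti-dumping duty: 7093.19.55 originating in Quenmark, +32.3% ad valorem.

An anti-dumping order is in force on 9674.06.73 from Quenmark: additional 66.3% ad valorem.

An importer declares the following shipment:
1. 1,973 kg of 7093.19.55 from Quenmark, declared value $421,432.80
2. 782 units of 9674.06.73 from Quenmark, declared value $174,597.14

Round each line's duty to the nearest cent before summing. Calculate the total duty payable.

Line 1 (7093.19.55, Quenmark, 1,973 kg, $421,432.80):
Base rate for 7093.19.55 is 11.5% + $1.22/kg.
Additional duty on 7093.19.55 from Quenmark: +32.3%. Applied ad valorem rate: 11.5% + 32.3% = 43.8%.
Duty = $421,432.80 × 43.8% + 1,973 × $1.22 = $186,994.63.
Line 2 (9674.06.73, Quenmark, 782 units, $174,597.14):
Base rate for 9674.06.73 is 30.5%.
9674.06.73 has an FTA preferential rate, but origin Quenmark is not Braleth; base rate stands.
Additional duty on 9674.06.73 from Quenmark: +66.3%. Applied ad valorem rate: 30.5% + 66.3% = 96.8%.
Duty = $174,597.14 × 96.8% = $169,010.03.
Total = $186,994.63 + $169,010.03 = $356,004.66.

$356,004.66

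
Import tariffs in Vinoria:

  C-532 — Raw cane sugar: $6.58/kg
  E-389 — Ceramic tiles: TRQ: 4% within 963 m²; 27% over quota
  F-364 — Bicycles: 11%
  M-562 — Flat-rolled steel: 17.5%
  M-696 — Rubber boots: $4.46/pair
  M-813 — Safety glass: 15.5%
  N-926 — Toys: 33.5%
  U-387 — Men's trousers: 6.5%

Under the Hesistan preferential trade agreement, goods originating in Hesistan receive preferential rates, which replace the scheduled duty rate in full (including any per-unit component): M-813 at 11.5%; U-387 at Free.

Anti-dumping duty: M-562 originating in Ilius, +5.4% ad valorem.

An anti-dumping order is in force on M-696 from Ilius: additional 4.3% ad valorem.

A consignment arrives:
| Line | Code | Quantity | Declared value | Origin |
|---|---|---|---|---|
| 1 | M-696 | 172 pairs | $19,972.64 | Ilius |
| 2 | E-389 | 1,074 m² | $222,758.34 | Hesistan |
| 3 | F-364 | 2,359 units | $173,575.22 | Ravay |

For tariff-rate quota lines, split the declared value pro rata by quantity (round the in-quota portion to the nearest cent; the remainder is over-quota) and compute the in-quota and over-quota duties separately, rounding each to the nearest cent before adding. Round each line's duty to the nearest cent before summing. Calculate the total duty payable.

$34,924.72

Line 1 (M-696, Ilius, 172 pairs, $19,972.64):
Base rate for M-696 is $4.46/pair.
Additional duty on M-696 from Ilius: +4.3% ad valorem. Applied ad valorem rate = 4.3%.
Duty = $19,972.64 × 4.3% + 172 × $4.46 = $1,625.94.
Line 2 (E-389, Hesistan, 1,074 m², $222,758.34):
Code E-389 is under a tariff-rate quota (threshold 963 m²). In-quota: 963 m² at 4%; over-quota: 111 m² at 27%.
Pro-rata value split: in-quota = $222,758.34 × 963/1,074 = $199,735.83; over-quota = $222,758.34 − $199,735.83 = $23,022.51.
In-quota duty = $199,735.83 × 4% = $7,989.43. Over-quota duty = $23,022.51 × 27% = $6,216.08.
Line duty = $7,989.43 + $6,216.08 = $14,205.51.
Line 3 (F-364, Ravay, 2,359 units, $173,575.22):
Base rate for F-364 is 11%.
Duty = $173,575.22 × 11% = $19,093.27.
Total = $1,625.94 + $14,205.51 + $19,093.27 = $34,924.72.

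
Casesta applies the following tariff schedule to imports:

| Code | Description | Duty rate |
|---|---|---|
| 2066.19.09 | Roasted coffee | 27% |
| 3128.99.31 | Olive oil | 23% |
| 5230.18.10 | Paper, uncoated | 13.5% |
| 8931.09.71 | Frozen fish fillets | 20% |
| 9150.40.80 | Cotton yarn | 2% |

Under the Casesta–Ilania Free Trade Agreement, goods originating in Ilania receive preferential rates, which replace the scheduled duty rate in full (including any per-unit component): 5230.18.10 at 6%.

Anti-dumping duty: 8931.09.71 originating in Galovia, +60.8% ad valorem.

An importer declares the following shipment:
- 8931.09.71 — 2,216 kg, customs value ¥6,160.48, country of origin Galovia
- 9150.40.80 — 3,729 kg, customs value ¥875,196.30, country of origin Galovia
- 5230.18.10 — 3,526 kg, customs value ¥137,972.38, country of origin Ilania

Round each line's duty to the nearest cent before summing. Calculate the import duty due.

Line 1 (8931.09.71, Galovia, 2,216 kg, ¥6,160.48):
Base rate for 8931.09.71 is 20%.
Additional duty on 8931.09.71 from Galovia: +60.8%. Applied ad valorem rate: 20% + 60.8% = 80.8%.
Duty = ¥6,160.48 × 80.8% = ¥4,977.67.
Line 2 (9150.40.80, Galovia, 3,729 kg, ¥875,196.30):
Base rate for 9150.40.80 is 2%.
Duty = ¥875,196.30 × 2% = ¥17,503.93.
Line 3 (5230.18.10, Ilania, 3,526 kg, ¥137,972.38):
Base rate for 5230.18.10 is 13.5%.
Origin Ilania qualifies under the Casesta–Ilania agreement and 5230.18.10 is covered: preferential rate 6% applies instead.
Duty = ¥137,972.38 × 6% = ¥8,278.34.
Total = ¥4,977.67 + ¥17,503.93 + ¥8,278.34 = ¥30,759.94.

¥30,759.94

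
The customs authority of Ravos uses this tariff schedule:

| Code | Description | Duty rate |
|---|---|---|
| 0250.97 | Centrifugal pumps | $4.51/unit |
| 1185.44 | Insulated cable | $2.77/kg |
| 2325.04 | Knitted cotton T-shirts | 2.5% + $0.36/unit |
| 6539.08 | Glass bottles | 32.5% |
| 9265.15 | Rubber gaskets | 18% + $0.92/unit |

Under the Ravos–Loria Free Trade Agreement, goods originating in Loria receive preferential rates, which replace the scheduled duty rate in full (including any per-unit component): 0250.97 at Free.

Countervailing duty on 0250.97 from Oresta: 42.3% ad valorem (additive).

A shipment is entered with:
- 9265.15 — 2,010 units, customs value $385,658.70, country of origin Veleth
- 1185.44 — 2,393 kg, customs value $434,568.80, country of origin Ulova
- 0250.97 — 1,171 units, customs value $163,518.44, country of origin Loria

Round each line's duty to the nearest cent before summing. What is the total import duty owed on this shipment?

$77,896.38

Line 1 (9265.15, Veleth, 2,010 units, $385,658.70):
Base rate for 9265.15 is 18% + $0.92/unit.
Duty = $385,658.70 × 18% + 2,010 × $0.92 = $71,267.77.
Line 2 (1185.44, Ulova, 2,393 kg, $434,568.80):
Base rate for 1185.44 is $2.77/kg.
Duty = 2,393 × $2.77 = $6,628.61.
Line 3 (0250.97, Loria, 1,171 units, $163,518.44):
Base rate for 0250.97 is $4.51/unit.
Origin Loria qualifies under the Ravos–Loria agreement and 0250.97 is covered: preferential rate Free applies instead.
The additional-duty order on 0250.97 targets Oresta, not Loria; it does not apply.
Duty = $163,518.44 × 0% = $0.00.
Total = $71,267.77 + $6,628.61 + $0.00 = $77,896.38.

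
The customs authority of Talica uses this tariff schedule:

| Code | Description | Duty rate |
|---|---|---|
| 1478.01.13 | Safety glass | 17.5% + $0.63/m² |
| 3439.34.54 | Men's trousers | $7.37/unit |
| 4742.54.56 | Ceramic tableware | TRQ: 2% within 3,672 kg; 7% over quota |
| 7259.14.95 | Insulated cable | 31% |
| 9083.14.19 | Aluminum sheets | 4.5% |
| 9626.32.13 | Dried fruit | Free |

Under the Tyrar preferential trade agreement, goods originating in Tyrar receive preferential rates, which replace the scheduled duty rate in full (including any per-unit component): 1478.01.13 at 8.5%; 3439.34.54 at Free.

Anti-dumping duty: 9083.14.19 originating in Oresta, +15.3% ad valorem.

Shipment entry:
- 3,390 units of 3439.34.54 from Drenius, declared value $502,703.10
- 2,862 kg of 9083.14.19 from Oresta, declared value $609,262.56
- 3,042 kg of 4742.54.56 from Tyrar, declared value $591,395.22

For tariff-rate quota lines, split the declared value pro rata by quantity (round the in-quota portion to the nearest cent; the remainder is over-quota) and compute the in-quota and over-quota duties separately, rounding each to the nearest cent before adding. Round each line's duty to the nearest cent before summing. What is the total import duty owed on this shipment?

Line 1 (3439.34.54, Drenius, 3,390 units, $502,703.10):
Base rate for 3439.34.54 is $7.37/unit.
3439.34.54 has an FTA preferential rate, but origin Drenius is not Tyrar; base rate stands.
Duty = 3,390 × $7.37 = $24,984.30.
Line 2 (9083.14.19, Oresta, 2,862 kg, $609,262.56):
Base rate for 9083.14.19 is 4.5%.
Additional duty on 9083.14.19 from Oresta: +15.3%. Applied ad valorem rate: 4.5% + 15.3% = 19.8%.
Duty = $609,262.56 × 19.8% = $120,633.99.
Line 3 (4742.54.56, Tyrar, 3,042 kg, $591,395.22):
Code 4742.54.56 is under a tariff-rate quota (threshold 3,672 kg). Quantity 3,042 kg is within the quota, so the in-quota rate 2% applies to the full value.
Duty = $591,395.22 × 2% = $11,827.90.
Total = $24,984.30 + $120,633.99 + $11,827.90 = $157,446.19.

$157,446.19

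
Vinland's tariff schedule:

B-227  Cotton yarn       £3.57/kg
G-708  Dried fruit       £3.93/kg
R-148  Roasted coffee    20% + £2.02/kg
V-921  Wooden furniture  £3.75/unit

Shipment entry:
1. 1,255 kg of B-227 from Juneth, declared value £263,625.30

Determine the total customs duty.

£4,480.35

Line 1 (B-227, Juneth, 1,255 kg, £263,625.30):
Base rate for B-227 is £3.57/kg.
Duty = 1,255 × £3.57 = £4,480.35.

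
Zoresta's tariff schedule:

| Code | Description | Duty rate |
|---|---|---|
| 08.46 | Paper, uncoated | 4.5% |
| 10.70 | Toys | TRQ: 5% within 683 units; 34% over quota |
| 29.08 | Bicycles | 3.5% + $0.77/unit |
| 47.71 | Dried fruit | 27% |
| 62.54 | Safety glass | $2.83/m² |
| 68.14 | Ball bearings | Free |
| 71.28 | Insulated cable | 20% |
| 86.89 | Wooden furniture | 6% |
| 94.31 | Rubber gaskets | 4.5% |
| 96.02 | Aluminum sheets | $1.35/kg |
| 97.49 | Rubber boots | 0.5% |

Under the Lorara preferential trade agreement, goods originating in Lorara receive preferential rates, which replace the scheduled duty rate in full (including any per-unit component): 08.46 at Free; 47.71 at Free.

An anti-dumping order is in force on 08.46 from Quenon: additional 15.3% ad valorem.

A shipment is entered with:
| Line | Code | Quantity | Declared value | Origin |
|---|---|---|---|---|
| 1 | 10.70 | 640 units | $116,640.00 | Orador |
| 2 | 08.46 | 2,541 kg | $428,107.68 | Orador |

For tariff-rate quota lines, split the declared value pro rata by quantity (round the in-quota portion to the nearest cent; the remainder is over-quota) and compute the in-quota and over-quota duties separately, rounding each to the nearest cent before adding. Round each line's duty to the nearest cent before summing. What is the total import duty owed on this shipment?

$25,096.85

Line 1 (10.70, Orador, 640 units, $116,640.00):
Code 10.70 is under a tariff-rate quota (threshold 683 units). Quantity 640 units is within the quota, so the in-quota rate 5% applies to the full value.
Duty = $116,640.00 × 5% = $5,832.00.
Line 2 (08.46, Orador, 2,541 kg, $428,107.68):
Base rate for 08.46 is 4.5%.
08.46 has an FTA preferential rate, but origin Orador is not Lorara; base rate stands.
The additional-duty order on 08.46 targets Quenon, not Orador; it does not apply.
Duty = $428,107.68 × 4.5% = $19,264.85.
Total = $5,832.00 + $19,264.85 = $25,096.85.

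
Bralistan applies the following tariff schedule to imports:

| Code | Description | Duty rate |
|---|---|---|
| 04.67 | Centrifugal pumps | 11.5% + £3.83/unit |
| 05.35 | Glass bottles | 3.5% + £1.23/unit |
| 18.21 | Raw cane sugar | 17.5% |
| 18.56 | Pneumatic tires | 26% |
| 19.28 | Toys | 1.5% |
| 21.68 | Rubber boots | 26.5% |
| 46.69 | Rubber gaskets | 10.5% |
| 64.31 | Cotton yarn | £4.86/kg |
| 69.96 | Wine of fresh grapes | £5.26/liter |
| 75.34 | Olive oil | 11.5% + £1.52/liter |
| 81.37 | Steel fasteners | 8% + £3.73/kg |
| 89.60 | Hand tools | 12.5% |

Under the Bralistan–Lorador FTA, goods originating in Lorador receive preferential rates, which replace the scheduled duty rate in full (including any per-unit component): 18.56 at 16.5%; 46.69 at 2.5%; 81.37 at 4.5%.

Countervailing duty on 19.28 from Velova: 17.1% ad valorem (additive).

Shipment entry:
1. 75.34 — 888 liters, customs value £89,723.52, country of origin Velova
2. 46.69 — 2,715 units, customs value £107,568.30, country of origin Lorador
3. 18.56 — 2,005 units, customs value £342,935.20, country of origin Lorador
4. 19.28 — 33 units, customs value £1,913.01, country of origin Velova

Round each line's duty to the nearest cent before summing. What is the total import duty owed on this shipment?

£71,297.30

Line 1 (75.34, Velova, 888 liters, £89,723.52):
Base rate for 75.34 is 11.5% + £1.52/liter.
Duty = £89,723.52 × 11.5% + 888 × £1.52 = £11,667.96.
Line 2 (46.69, Lorador, 2,715 units, £107,568.30):
Base rate for 46.69 is 10.5%.
Origin Lorador qualifies under the Bralistan–Lorador agreement and 46.69 is covered: preferential rate 2.5% applies instead.
Duty = £107,568.30 × 2.5% = £2,689.21.
Line 3 (18.56, Lorador, 2,005 units, £342,935.20):
Base rate for 18.56 is 26%.
Origin Lorador qualifies under the Bralistan–Lorador agreement and 18.56 is covered: preferential rate 16.5% applies instead.
Duty = £342,935.20 × 16.5% = £56,584.31.
Line 4 (19.28, Velova, 33 units, £1,913.01):
Base rate for 19.28 is 1.5%.
Additional duty on 19.28 from Velova: +17.1%. Applied ad valorem rate: 1.5% + 17.1% = 18.6%.
Duty = £1,913.01 × 18.6% = £355.82.
Total = £11,667.96 + £2,689.21 + £56,584.31 + £355.82 = £71,297.30.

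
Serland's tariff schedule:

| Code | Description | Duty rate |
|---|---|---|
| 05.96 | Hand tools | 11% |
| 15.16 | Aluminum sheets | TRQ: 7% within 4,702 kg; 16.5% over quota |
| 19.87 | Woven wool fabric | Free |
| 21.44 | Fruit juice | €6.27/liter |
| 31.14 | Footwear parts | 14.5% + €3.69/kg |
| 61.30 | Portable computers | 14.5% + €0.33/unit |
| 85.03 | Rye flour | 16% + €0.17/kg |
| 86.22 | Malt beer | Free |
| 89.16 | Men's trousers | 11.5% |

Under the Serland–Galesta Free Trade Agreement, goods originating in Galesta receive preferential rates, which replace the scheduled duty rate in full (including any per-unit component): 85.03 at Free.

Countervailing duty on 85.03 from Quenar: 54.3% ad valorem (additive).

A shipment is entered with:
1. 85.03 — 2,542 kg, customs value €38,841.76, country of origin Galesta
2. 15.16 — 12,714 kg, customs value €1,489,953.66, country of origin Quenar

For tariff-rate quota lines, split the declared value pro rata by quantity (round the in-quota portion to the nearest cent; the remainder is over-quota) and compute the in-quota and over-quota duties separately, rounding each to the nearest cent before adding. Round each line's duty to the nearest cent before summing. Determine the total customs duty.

Line 1 (85.03, Galesta, 2,542 kg, €38,841.76):
Base rate for 85.03 is 16% + €0.17/kg.
Origin Galesta qualifies under the Serland–Galesta agreement and 85.03 is covered: preferential rate Free applies instead.
The additional-duty order on 85.03 targets Quenar, not Galesta; it does not apply.
Duty = €38,841.76 × 0% = €0.00.
Line 2 (15.16, Quenar, 12,714 kg, €1,489,953.66):
Code 15.16 is under a tariff-rate quota (threshold 4,702 kg). In-quota: 4,702 kg at 7%; over-quota: 8,012 kg at 16.5%.
Pro-rata value split: in-quota = €1,489,953.66 × 4,702/12,714 = €551,027.38; over-quota = €1,489,953.66 − €551,027.38 = €938,926.28.
In-quota duty = €551,027.38 × 7% = €38,571.92. Over-quota duty = €938,926.28 × 16.5% = €154,922.84.
Line duty = €38,571.92 + €154,922.84 = €193,494.76.
Total = €0.00 + €193,494.76 = €193,494.76.

€193,494.76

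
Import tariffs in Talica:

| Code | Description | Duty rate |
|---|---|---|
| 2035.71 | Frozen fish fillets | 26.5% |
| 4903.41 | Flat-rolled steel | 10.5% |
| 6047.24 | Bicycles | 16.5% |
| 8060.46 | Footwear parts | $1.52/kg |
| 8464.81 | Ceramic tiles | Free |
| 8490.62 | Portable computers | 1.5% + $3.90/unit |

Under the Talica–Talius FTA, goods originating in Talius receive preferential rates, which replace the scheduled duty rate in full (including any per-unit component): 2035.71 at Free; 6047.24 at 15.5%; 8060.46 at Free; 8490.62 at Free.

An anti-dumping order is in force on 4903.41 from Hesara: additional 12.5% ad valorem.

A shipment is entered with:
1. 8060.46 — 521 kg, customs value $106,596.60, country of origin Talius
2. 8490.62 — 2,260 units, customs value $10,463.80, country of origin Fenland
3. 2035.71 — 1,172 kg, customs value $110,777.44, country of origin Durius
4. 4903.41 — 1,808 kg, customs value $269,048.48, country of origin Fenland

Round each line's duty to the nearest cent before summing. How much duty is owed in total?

$66,577.07

Line 1 (8060.46, Talius, 521 kg, $106,596.60):
Base rate for 8060.46 is $1.52/kg.
Origin Talius qualifies under the Talica–Talius agreement and 8060.46 is covered: preferential rate Free applies instead.
Duty = $106,596.60 × 0% = $0.00.
Line 2 (8490.62, Fenland, 2,260 units, $10,463.80):
Base rate for 8490.62 is 1.5% + $3.90/unit.
8490.62 has an FTA preferential rate, but origin Fenland is not Talius; base rate stands.
Duty = $10,463.80 × 1.5% + 2,260 × $3.90 = $8,970.96.
Line 3 (2035.71, Durius, 1,172 kg, $110,777.44):
Base rate for 2035.71 is 26.5%.
2035.71 has an FTA preferential rate, but origin Durius is not Talius; base rate stands.
Duty = $110,777.44 × 26.5% = $29,356.02.
Line 4 (4903.41, Fenland, 1,808 kg, $269,048.48):
Base rate for 4903.41 is 10.5%.
The additional-duty order on 4903.41 targets Hesara, not Fenland; it does not apply.
Duty = $269,048.48 × 10.5% = $28,250.09.
Total = $0.00 + $8,970.96 + $29,356.02 + $28,250.09 = $66,577.07.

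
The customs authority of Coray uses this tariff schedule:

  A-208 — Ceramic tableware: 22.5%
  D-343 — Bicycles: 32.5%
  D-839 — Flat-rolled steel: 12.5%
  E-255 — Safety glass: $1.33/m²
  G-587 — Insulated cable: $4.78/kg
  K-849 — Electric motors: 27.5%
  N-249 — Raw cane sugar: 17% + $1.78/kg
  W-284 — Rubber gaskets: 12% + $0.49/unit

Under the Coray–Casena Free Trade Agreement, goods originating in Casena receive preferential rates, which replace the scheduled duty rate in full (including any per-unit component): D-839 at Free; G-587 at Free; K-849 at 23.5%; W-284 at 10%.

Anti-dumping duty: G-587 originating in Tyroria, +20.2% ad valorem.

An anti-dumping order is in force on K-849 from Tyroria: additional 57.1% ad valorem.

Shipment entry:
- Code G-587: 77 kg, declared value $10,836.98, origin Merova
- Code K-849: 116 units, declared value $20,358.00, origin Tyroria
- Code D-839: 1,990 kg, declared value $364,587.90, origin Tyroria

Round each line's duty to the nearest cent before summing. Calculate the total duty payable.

$63,164.42

Line 1 (G-587, Merova, 77 kg, $10,836.98):
Base rate for G-587 is $4.78/kg.
G-587 has an FTA preferential rate, but origin Merova is not Casena; base rate stands.
The additional-duty order on G-587 targets Tyroria, not Merova; it does not apply.
Duty = 77 × $4.78 = $368.06.
Line 2 (K-849, Tyroria, 116 units, $20,358.00):
Base rate for K-849 is 27.5%.
K-849 has an FTA preferential rate, but origin Tyroria is not Casena; base rate stands.
Additional duty on K-849 from Tyroria: +57.1%. Applied ad valorem rate: 27.5% + 57.1% = 84.6%.
Duty = $20,358.00 × 84.6% = $17,222.87.
Line 3 (D-839, Tyroria, 1,990 kg, $364,587.90):
Base rate for D-839 is 12.5%.
D-839 has an FTA preferential rate, but origin Tyroria is not Casena; base rate stands.
Duty = $364,587.90 × 12.5% = $45,573.49.
Total = $368.06 + $17,222.87 + $45,573.49 = $63,164.42.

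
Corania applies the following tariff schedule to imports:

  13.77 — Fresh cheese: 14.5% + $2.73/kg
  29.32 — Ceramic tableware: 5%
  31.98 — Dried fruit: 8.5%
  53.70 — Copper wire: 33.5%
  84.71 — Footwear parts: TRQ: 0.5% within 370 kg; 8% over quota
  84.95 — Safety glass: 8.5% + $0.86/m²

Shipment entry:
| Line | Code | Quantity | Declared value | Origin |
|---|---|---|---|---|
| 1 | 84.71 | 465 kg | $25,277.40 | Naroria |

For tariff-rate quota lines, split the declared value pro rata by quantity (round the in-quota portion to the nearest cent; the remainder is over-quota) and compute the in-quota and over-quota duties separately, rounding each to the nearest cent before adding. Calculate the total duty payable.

$513.71

Line 1 (84.71, Naroria, 465 kg, $25,277.40):
Code 84.71 is under a tariff-rate quota (threshold 370 kg). In-quota: 370 kg at 0.5%; over-quota: 95 kg at 8%.
Pro-rata value split: in-quota = $25,277.40 × 370/465 = $20,113.20; over-quota = $25,277.40 − $20,113.20 = $5,164.20.
In-quota duty = $20,113.20 × 0.5% = $100.57. Over-quota duty = $5,164.20 × 8% = $413.14.
Line duty = $100.57 + $413.14 = $513.71.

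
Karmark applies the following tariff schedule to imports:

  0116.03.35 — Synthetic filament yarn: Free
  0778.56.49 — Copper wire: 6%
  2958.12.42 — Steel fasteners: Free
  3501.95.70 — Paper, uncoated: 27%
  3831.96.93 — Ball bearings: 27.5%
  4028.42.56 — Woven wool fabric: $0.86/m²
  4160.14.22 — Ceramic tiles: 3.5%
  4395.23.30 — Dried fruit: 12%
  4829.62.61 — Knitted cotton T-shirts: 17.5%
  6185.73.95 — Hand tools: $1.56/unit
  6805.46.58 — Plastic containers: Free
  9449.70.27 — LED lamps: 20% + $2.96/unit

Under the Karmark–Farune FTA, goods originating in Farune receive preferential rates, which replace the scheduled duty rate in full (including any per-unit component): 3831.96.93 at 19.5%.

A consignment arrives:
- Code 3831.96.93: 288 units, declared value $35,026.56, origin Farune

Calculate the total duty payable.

Line 1 (3831.96.93, Farune, 288 units, $35,026.56):
Base rate for 3831.96.93 is 27.5%.
Origin Farune qualifies under the Karmark–Farune agreement and 3831.96.93 is covered: preferential rate 19.5% applies instead.
Duty = $35,026.56 × 19.5% = $6,830.18.

$6,830.18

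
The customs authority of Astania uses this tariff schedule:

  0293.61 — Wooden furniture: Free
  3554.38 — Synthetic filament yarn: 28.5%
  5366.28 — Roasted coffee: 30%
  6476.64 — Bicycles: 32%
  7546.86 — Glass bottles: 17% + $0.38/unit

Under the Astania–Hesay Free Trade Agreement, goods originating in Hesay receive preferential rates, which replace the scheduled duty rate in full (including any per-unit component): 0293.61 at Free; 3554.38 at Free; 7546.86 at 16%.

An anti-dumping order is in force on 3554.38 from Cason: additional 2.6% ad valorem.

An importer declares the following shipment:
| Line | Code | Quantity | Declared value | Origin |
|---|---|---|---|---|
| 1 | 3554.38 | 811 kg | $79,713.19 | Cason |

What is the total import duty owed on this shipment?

$24,790.80

Line 1 (3554.38, Cason, 811 kg, $79,713.19):
Base rate for 3554.38 is 28.5%.
3554.38 has an FTA preferential rate, but origin Cason is not Hesay; base rate stands.
Additional duty on 3554.38 from Cason: +2.6%. Applied ad valorem rate: 28.5% + 2.6% = 31.1%.
Duty = $79,713.19 × 31.1% = $24,790.80.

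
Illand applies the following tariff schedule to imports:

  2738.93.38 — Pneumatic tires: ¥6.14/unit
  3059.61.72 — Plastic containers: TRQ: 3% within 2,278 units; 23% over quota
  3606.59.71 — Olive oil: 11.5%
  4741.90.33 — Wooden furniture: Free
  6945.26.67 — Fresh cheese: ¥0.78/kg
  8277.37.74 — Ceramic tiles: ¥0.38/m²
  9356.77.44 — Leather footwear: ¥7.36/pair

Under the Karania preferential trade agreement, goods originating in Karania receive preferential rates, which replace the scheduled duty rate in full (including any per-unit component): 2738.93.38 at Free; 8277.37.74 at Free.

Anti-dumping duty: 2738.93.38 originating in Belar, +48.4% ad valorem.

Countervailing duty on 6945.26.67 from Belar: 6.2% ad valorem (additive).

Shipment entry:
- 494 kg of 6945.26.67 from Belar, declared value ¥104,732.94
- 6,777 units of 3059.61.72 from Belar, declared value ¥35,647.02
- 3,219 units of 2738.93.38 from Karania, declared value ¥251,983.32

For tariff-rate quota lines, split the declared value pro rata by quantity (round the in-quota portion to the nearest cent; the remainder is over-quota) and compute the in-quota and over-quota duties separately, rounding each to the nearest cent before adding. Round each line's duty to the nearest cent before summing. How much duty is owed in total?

Line 1 (6945.26.67, Belar, 494 kg, ¥104,732.94):
Base rate for 6945.26.67 is ¥0.78/kg.
Additional duty on 6945.26.67 from Belar: +6.2% ad valorem. Applied ad valorem rate = 6.2%.
Duty = ¥104,732.94 × 6.2% + 494 × ¥0.78 = ¥6,878.76.
Line 2 (3059.61.72, Belar, 6,777 units, ¥35,647.02):
Code 3059.61.72 is under a tariff-rate quota (threshold 2,278 units). In-quota: 2,278 units at 3%; over-quota: 4,499 units at 23%.
Pro-rata value split: in-quota = ¥35,647.02 × 2,278/6,777 = ¥11,982.28; over-quota = ¥35,647.02 − ¥11,982.28 = ¥23,664.74.
In-quota duty = ¥11,982.28 × 3% = ¥359.47. Over-quota duty = ¥23,664.74 × 23% = ¥5,442.89.
Line duty = ¥359.47 + ¥5,442.89 = ¥5,802.36.
Line 3 (2738.93.38, Karania, 3,219 units, ¥251,983.32):
Base rate for 2738.93.38 is ¥6.14/unit.
Origin Karania qualifies under the Illand–Karania agreement and 2738.93.38 is covered: preferential rate Free applies instead.
The additional-duty order on 2738.93.38 targets Belar, not Karania; it does not apply.
Duty = ¥251,983.32 × 0% = ¥0.00.
Total = ¥6,878.76 + ¥5,802.36 + ¥0.00 = ¥12,681.12.

¥12,681.12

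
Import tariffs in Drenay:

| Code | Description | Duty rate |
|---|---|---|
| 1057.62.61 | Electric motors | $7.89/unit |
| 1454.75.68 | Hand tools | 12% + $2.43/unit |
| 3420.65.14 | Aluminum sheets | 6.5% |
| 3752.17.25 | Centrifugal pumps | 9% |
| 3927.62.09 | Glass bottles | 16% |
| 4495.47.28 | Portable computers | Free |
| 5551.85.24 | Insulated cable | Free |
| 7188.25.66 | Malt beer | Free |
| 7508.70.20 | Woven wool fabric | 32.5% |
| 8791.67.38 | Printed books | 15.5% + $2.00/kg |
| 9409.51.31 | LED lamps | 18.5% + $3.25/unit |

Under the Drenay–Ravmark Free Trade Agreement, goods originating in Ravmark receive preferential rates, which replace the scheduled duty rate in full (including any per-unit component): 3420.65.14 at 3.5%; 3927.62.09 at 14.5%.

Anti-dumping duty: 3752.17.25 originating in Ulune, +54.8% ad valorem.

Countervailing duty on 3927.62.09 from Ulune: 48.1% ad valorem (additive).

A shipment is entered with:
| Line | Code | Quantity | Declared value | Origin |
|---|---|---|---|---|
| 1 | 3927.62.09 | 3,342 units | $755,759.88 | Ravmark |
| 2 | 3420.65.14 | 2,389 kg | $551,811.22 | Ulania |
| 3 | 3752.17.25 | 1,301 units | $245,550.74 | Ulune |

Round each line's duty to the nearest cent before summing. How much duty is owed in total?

$302,114.28

Line 1 (3927.62.09, Ravmark, 3,342 units, $755,759.88):
Base rate for 3927.62.09 is 16%.
Origin Ravmark qualifies under the Drenay–Ravmark agreement and 3927.62.09 is covered: preferential rate 14.5% applies instead.
The additional-duty order on 3927.62.09 targets Ulune, not Ravmark; it does not apply.
Duty = $755,759.88 × 14.5% = $109,585.18.
Line 2 (3420.65.14, Ulania, 2,389 kg, $551,811.22):
Base rate for 3420.65.14 is 6.5%.
3420.65.14 has an FTA preferential rate, but origin Ulania is not Ravmark; base rate stands.
Duty = $551,811.22 × 6.5% = $35,867.73.
Line 3 (3752.17.25, Ulune, 1,301 units, $245,550.74):
Base rate for 3752.17.25 is 9%.
Additional duty on 3752.17.25 from Ulune: +54.8%. Applied ad valorem rate: 9% + 54.8% = 63.8%.
Duty = $245,550.74 × 63.8% = $156,661.37.
Total = $109,585.18 + $35,867.73 + $156,661.37 = $302,114.28.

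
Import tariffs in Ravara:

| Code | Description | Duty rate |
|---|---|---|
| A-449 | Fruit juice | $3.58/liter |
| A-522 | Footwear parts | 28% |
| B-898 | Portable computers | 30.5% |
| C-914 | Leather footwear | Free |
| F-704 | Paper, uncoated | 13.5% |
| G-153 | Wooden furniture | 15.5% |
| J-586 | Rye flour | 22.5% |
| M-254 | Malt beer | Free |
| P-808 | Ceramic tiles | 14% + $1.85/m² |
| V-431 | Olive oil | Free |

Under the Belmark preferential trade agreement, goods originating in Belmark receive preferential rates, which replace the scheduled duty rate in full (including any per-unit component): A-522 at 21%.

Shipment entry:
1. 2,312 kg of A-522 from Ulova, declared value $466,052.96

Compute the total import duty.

Line 1 (A-522, Ulova, 2,312 kg, $466,052.96):
Base rate for A-522 is 28%.
A-522 has an FTA preferential rate, but origin Ulova is not Belmark; base rate stands.
Duty = $466,052.96 × 28% = $130,494.83.

$130,494.83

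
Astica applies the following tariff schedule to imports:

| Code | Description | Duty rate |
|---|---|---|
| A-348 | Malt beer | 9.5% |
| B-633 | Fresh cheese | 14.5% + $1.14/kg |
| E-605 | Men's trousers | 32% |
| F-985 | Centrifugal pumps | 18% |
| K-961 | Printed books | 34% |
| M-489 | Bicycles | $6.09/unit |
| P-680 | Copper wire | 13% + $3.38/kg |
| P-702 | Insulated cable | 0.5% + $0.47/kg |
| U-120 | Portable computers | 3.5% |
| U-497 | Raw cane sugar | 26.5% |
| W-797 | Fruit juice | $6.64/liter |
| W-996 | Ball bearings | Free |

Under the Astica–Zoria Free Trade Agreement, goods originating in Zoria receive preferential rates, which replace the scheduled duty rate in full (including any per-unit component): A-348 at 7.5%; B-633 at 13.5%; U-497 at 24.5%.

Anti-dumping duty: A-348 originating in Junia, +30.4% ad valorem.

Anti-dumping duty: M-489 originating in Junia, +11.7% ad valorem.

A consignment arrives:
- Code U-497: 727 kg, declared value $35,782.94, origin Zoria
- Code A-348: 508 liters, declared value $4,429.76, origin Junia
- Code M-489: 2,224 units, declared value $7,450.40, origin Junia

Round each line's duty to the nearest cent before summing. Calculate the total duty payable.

$24,950.15

Line 1 (U-497, Zoria, 727 kg, $35,782.94):
Base rate for U-497 is 26.5%.
Origin Zoria qualifies under the Astica–Zoria agreement and U-497 is covered: preferential rate 24.5% applies instead.
Duty = $35,782.94 × 24.5% = $8,766.82.
Line 2 (A-348, Junia, 508 liters, $4,429.76):
Base rate for A-348 is 9.5%.
A-348 has an FTA preferential rate, but origin Junia is not Zoria; base rate stands.
Additional duty on A-348 from Junia: +30.4%. Applied ad valorem rate: 9.5% + 30.4% = 39.9%.
Duty = $4,429.76 × 39.9% = $1,767.47.
Line 3 (M-489, Junia, 2,224 units, $7,450.40):
Base rate for M-489 is $6.09/unit.
Additional duty on M-489 from Junia: +11.7% ad valorem. Applied ad valorem rate = 11.7%.
Duty = $7,450.40 × 11.7% + 2,224 × $6.09 = $14,415.86.
Total = $8,766.82 + $1,767.47 + $14,415.86 = $24,950.15.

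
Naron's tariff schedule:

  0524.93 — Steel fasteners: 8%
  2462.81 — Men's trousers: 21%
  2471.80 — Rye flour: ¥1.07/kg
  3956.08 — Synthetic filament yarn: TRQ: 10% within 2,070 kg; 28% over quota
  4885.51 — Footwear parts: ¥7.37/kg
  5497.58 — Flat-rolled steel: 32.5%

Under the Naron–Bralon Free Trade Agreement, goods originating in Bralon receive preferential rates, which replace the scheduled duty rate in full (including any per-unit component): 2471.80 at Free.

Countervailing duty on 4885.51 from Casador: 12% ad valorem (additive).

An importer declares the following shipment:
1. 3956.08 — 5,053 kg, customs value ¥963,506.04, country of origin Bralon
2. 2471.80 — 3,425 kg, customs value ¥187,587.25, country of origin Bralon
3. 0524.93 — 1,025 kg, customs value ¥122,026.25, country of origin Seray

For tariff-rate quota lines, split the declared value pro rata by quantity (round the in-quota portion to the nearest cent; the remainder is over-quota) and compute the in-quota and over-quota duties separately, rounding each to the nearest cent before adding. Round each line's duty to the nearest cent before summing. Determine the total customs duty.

Line 1 (3956.08, Bralon, 5,053 kg, ¥963,506.04):
Code 3956.08 is under a tariff-rate quota (threshold 2,070 kg). In-quota: 2,070 kg at 10%; over-quota: 2,983 kg at 28%.
Pro-rata value split: in-quota = ¥963,506.04 × 2,070/5,053 = ¥394,707.60; over-quota = ¥963,506.04 − ¥394,707.60 = ¥568,798.44.
In-quota duty = ¥394,707.60 × 10% = ¥39,470.76. Over-quota duty = ¥568,798.44 × 28% = ¥159,263.56.
Line duty = ¥39,470.76 + ¥159,263.56 = ¥198,734.32.
Line 2 (2471.80, Bralon, 3,425 kg, ¥187,587.25):
Base rate for 2471.80 is ¥1.07/kg.
Origin Bralon qualifies under the Naron–Bralon agreement and 2471.80 is covered: preferential rate Free applies instead.
Duty = ¥187,587.25 × 0% = ¥0.00.
Line 3 (0524.93, Seray, 1,025 kg, ¥122,026.25):
Base rate for 0524.93 is 8%.
Duty = ¥122,026.25 × 8% = ¥9,762.10.
Total = ¥198,734.32 + ¥0.00 + ¥9,762.10 = ¥208,496.42.

¥208,496.42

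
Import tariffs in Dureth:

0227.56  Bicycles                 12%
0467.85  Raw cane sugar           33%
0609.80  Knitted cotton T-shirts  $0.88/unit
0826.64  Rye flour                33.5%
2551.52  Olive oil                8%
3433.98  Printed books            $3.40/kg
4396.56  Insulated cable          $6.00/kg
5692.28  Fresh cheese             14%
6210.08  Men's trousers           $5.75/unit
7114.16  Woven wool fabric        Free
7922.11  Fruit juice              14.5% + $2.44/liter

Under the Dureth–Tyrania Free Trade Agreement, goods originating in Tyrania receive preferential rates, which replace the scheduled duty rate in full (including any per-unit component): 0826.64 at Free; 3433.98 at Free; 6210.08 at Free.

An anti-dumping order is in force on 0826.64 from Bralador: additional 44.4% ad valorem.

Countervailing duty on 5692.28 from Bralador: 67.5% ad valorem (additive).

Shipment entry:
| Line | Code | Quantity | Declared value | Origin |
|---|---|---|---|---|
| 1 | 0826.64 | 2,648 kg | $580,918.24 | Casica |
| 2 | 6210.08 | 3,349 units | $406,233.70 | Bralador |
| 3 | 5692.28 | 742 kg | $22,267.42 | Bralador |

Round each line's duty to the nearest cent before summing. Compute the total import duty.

$232,012.31

Line 1 (0826.64, Casica, 2,648 kg, $580,918.24):
Base rate for 0826.64 is 33.5%.
0826.64 has an FTA preferential rate, but origin Casica is not Tyrania; base rate stands.
The additional-duty order on 0826.64 targets Bralador, not Casica; it does not apply.
Duty = $580,918.24 × 33.5% = $194,607.61.
Line 2 (6210.08, Bralador, 3,349 units, $406,233.70):
Base rate for 6210.08 is $5.75/unit.
6210.08 has an FTA preferential rate, but origin Bralador is not Tyrania; base rate stands.
Duty = 3,349 × $5.75 = $19,256.75.
Line 3 (5692.28, Bralador, 742 kg, $22,267.42):
Base rate for 5692.28 is 14%.
Additional duty on 5692.28 from Bralador: +67.5%. Applied ad valorem rate: 14% + 67.5% = 81.5%.
Duty = $22,267.42 × 81.5% = $18,147.95.
Total = $194,607.61 + $19,256.75 + $18,147.95 = $232,012.31.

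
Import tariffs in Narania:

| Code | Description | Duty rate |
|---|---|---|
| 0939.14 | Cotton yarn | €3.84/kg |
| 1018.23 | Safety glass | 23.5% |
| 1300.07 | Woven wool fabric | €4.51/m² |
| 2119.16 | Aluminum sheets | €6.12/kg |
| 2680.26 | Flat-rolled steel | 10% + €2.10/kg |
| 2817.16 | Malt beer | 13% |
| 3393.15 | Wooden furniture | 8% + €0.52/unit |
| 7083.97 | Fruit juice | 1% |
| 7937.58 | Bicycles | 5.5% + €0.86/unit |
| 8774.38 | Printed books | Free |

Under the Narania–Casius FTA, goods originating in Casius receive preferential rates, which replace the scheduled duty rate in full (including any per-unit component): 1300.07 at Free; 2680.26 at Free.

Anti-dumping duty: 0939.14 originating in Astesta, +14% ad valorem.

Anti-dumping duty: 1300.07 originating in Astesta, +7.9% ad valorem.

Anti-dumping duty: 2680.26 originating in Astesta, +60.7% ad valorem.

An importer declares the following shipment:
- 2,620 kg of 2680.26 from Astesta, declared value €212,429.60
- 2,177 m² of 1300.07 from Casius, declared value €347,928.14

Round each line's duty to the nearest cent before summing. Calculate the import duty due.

Line 1 (2680.26, Astesta, 2,620 kg, €212,429.60):
Base rate for 2680.26 is 10% + €2.10/kg.
2680.26 has an FTA preferential rate, but origin Astesta is not Casius; base rate stands.
Additional duty on 2680.26 from Astesta: +60.7%. Applied ad valorem rate: 10% + 60.7% = 70.7%.
Duty = €212,429.60 × 70.7% + 2,620 × €2.10 = €155,689.73.
Line 2 (1300.07, Casius, 2,177 m², €347,928.14):
Base rate for 1300.07 is €4.51/m².
Origin Casius qualifies under the Narania–Casius agreement and 1300.07 is covered: preferential rate Free applies instead.
The additional-duty order on 1300.07 targets Astesta, not Casius; it does not apply.
Duty = €347,928.14 × 0% = €0.00.
Total = €155,689.73 + €0.00 = €155,689.73.

€155,689.73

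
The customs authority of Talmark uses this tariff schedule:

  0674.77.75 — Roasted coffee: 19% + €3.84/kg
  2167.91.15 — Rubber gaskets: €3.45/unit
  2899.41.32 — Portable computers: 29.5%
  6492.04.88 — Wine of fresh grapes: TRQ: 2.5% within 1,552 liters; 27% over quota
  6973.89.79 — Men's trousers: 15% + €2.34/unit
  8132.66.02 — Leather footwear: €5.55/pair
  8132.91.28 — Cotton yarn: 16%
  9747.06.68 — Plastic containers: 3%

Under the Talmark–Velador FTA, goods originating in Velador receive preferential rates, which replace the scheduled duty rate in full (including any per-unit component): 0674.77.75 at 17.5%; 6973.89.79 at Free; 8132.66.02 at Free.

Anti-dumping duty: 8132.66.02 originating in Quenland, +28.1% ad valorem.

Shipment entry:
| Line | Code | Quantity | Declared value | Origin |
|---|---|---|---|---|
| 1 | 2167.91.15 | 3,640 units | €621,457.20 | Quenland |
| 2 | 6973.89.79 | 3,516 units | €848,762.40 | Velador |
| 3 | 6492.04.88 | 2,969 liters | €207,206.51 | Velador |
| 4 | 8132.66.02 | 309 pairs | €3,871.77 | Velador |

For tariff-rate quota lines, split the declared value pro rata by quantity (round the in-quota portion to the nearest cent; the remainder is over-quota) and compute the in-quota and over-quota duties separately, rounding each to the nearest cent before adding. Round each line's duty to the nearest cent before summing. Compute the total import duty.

€41,966.81

Line 1 (2167.91.15, Quenland, 3,640 units, €621,457.20):
Base rate for 2167.91.15 is €3.45/unit.
Duty = 3,640 × €3.45 = €12,558.00.
Line 2 (6973.89.79, Velador, 3,516 units, €848,762.40):
Base rate for 6973.89.79 is 15% + €2.34/unit.
Origin Velador qualifies under the Talmark–Velador agreement and 6973.89.79 is covered: preferential rate Free applies instead.
Duty = €848,762.40 × 0% = €0.00.
Line 3 (6492.04.88, Velador, 2,969 liters, €207,206.51):
Code 6492.04.88 is under a tariff-rate quota (threshold 1,552 liters). In-quota: 1,552 liters at 2.5%; over-quota: 1,417 liters at 27%.
Pro-rata value split: in-quota = €207,206.51 × 1,552/2,969 = €108,314.08; over-quota = €207,206.51 − €108,314.08 = €98,892.43.
In-quota duty = €108,314.08 × 2.5% = €2,707.85. Over-quota duty = €98,892.43 × 27% = €26,700.96.
Line duty = €2,707.85 + €26,700.96 = €29,408.81.
Line 4 (8132.66.02, Velador, 309 pairs, €3,871.77):
Base rate for 8132.66.02 is €5.55/pair.
Origin Velador qualifies under the Talmark–Velador agreement and 8132.66.02 is covered: preferential rate Free applies instead.
The additional-duty order on 8132.66.02 targets Quenland, not Velador; it does not apply.
Duty = €3,871.77 × 0% = €0.00.
Total = €12,558.00 + €0.00 + €29,408.81 + €0.00 = €41,966.81.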